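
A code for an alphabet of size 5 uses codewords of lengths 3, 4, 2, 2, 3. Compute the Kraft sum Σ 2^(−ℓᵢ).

0.8125

With common denominator 2^4 = 16: Σ 2^(−ℓᵢ) = 2/16 + 1/16 + 4/16 + 4/16 + 2/16 = 13/16 = 0.8125.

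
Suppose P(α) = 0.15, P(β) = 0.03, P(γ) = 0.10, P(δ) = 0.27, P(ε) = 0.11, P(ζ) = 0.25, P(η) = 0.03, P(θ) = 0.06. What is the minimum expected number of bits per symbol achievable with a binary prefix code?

2.66 bits/symbol

Repeatedly combine the two least-probable nodes; the expected code length is the sum of the merged weights.
merge 3/100 + 3/100 → 3/50
merge 3/50 + 3/50 → 3/25
merge 1/10 + 11/100 → 21/100
merge 3/25 + 3/20 → 27/100
merge 21/100 + 1/4 → 23/50
merge 27/100 + 27/100 → 27/50
merge 23/50 + 27/50 → 1
L = 3/50 + 3/25 + 21/100 + 27/100 + 23/50 + 27/50 + 1 = 133/50 = 2.66 bits/symbol.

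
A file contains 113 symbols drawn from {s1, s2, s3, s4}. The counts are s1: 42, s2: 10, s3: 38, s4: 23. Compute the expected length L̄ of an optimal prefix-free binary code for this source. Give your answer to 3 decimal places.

1.920 bits/symbol

Probabilities are the counts divided by 113.
Repeatedly combine the two least-probable nodes; the expected code length is the sum of the merged weights.
merge 10/113 + 23/113 → 33/113
merge 33/113 + 38/113 → 71/113
merge 42/113 + 71/113 → 1
L = 33/113 + 71/113 + 1 = 217/113 ≈ 1.920 bits/symbol.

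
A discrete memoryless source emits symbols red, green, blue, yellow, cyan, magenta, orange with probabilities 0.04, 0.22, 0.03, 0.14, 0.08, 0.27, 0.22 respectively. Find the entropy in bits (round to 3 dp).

H = −Σ pᵢ log₂ pᵢ.
−0.04·log₂(0.04) = 0.1858
−0.22·log₂(0.22) = 0.4806
−0.03·log₂(0.03) = 0.1518
−0.14·log₂(0.14) = 0.3971
−0.08·log₂(0.08) = 0.2915
−0.27·log₂(0.27) = 0.5100
−0.22·log₂(0.22) = 0.4806
Sum ≈ 2.4973 → 2.497 bits.

2.497 bits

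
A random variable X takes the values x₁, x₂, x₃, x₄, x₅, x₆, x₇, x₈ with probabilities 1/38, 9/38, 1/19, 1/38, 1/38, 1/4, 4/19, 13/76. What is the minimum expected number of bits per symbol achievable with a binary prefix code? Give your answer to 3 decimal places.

Repeatedly combine the two least-probable nodes; the expected code length is the sum of the merged weights.
merge 1/38 + 1/38 → 1/19
merge 1/38 + 1/19 → 3/38
merge 1/19 + 3/38 → 5/38
merge 5/38 + 13/76 → 23/76
merge 4/19 + 9/38 → 17/38
merge 1/4 + 23/76 → 21/38
merge 17/38 + 21/38 → 1
L = 1/19 + 3/38 + 5/38 + 23/76 + 17/38 + 21/38 + 1 = 195/76 ≈ 2.566 bits/symbol.

2.566 bits/symbol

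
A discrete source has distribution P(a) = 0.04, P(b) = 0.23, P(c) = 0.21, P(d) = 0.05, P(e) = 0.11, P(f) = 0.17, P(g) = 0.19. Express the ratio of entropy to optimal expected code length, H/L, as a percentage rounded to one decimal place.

98.2%

Entropy H = −Σ p log₂ p ≈ 2.6024 bits.
Huffman merges: 1/25+1/20→9/100; 9/100+11/100→1/5; 17/100+19/100→9/25; 1/5+21/100→41/100; 23/100+9/25→59/100; 41/100+59/100→1. L = 53/20 ≈ 2.6500.
Efficiency = H/L = 2.6024/2.6500 = 98.2%.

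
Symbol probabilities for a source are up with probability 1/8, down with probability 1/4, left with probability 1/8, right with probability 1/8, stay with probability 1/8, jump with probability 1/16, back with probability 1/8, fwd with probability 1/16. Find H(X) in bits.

2.875 bits

Each probability is a power of 1/2, so log₂(1/p) is an integer.
H = Σ p·log₂(1/p) = 1/8·3 + 1/4·2 + 1/8·3 + 1/8·3 + 1/8·3 + 1/16·4 + 1/8·3 + 1/16·4 = 2.875 bits.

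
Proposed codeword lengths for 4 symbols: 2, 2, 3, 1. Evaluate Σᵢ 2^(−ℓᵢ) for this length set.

1.125

With common denominator 2^3 = 8: Σ 2^(−ℓᵢ) = 2/8 + 2/8 + 1/8 + 4/8 = 9/8 = 1.125.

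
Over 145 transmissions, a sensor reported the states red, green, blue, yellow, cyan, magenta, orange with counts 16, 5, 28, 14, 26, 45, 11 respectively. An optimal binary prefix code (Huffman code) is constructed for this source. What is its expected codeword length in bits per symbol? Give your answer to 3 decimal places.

2.607 bits/symbol

Probabilities are the counts divided by 145.
Repeatedly combine the two least-probable nodes; the expected code length is the sum of the merged weights.
merge 1/29 + 11/145 → 16/145
merge 14/145 + 16/145 → 6/29
merge 16/145 + 26/145 → 42/145
merge 28/145 + 6/29 → 2/5
merge 42/145 + 9/29 → 3/5
merge 2/5 + 3/5 → 1
L = 16/145 + 6/29 + 42/145 + 2/5 + 3/5 + 1 = 378/145 ≈ 2.607 bits/symbol.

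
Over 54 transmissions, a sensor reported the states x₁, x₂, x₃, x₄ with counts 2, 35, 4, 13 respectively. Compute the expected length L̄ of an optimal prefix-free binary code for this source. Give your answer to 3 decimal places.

1.463 bits/symbol

Probabilities are the counts divided by 54.
Repeatedly combine the two least-probable nodes; the expected code length is the sum of the merged weights.
merge 1/27 + 2/27 → 1/9
merge 1/9 + 13/54 → 19/54
merge 19/54 + 35/54 → 1
L = 1/9 + 19/54 + 1 = 79/54 ≈ 1.463 bits/symbol.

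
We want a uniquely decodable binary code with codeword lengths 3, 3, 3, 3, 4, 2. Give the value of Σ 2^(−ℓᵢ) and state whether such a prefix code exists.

With common denominator 2^4 = 16: Σ 2^(−ℓᵢ) = 2/16 + 2/16 + 2/16 + 2/16 + 1/16 + 4/16 = 13/16 = 0.8125.
Kraft's inequality requires Σ ≤ 1; here Σ = 0.8125 ≤ 1, so such a prefix code exists.

0.8125; yes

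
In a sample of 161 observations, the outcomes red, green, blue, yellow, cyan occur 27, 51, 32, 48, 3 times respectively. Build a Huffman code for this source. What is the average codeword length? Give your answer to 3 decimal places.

Probabilities are the counts divided by 161.
Repeatedly combine the two least-probable nodes; the expected code length is the sum of the merged weights.
merge 3/161 + 27/161 → 30/161
merge 30/161 + 32/161 → 62/161
merge 48/161 + 51/161 → 99/161
merge 62/161 + 99/161 → 1
L = 30/161 + 62/161 + 99/161 + 1 = 352/161 ≈ 2.186 bits/symbol.

2.186 bits/symbol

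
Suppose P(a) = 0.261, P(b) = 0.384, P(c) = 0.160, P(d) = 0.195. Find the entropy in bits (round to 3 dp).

1.919 bits

H = −Σ pᵢ log₂ pᵢ.
−0.261·log₂(0.261) = 0.5058
−0.384·log₂(0.384) = 0.5302
−0.160·log₂(0.160) = 0.4230
−0.195·log₂(0.195) = 0.4599
Sum ≈ 1.9189 → 1.919 bits.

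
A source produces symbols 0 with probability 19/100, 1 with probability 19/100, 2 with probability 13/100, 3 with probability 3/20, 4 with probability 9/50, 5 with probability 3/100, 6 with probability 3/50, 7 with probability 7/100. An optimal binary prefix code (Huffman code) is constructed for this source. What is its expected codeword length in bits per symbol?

2.87 bits/symbol

Repeatedly combine the two least-probable nodes; the expected code length is the sum of the merged weights.
merge 3/100 + 3/50 → 9/100
merge 7/100 + 9/100 → 4/25
merge 13/100 + 3/20 → 7/25
merge 4/25 + 9/50 → 17/50
merge 19/100 + 19/100 → 19/50
merge 7/25 + 17/50 → 31/50
merge 19/50 + 31/50 → 1
L = 9/100 + 4/25 + 7/25 + 17/50 + 19/50 + 31/50 + 1 = 287/100 = 2.87 bits/symbol.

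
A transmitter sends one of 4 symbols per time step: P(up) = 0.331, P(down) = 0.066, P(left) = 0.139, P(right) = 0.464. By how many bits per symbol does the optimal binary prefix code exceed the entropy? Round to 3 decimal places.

Entropy H = −Σ p log₂ p ≈ 1.6965 bits.
Huffman merges: 33/500+139/1000→41/200; 41/200+331/1000→67/125; 58/125+67/125→1. L = 1741/1000 ≈ 1.7410.
L − H = 1.7410 − 1.6965 = 0.044 bits.

0.044 bits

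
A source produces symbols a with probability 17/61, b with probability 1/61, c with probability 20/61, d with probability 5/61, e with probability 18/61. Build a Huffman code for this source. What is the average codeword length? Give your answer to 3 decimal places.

Repeatedly combine the two least-probable nodes; the expected code length is the sum of the merged weights.
merge 1/61 + 5/61 → 6/61
merge 6/61 + 17/61 → 23/61
merge 18/61 + 20/61 → 38/61
merge 23/61 + 38/61 → 1
L = 6/61 + 23/61 + 38/61 + 1 = 128/61 ≈ 2.098 bits/symbol.

2.098 bits/symbol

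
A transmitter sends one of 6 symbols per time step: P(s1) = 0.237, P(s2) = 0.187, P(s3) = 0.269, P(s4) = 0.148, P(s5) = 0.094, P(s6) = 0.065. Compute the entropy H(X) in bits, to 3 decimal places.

H = −Σ pᵢ log₂ pᵢ.
−0.237·log₂(0.237) = 0.4923
−0.187·log₂(0.187) = 0.4523
−0.269·log₂(0.269) = 0.5096
−0.148·log₂(0.148) = 0.4079
−0.094·log₂(0.094) = 0.3207
−0.065·log₂(0.065) = 0.2563
Sum ≈ 2.4391 → 2.439 bits.

2.439 bits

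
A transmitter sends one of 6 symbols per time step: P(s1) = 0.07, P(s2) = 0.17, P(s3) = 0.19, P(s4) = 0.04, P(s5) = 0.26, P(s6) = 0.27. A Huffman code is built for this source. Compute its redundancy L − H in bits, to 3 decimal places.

Entropy H = −Σ p log₂ p ≈ 2.3594 bits.
Huffman merges: 1/25+7/100→11/100; 11/100+17/100→7/25; 19/100+13/50→9/20; 27/100+7/25→11/20; 9/20+11/20→1. L = 239/100 ≈ 2.3900.
L − H = 2.3900 − 2.3594 = 0.031 bits.

0.031 bits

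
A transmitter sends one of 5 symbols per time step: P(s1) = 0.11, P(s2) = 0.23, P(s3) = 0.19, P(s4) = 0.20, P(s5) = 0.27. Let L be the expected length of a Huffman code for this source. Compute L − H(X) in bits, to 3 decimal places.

0.032 bits

Entropy H = −Σ p log₂ p ≈ 2.2676 bits.
Huffman merges: 11/100+19/100→3/10; 1/5+23/100→43/100; 27/100+3/10→57/100; 43/100+57/100→1. L = 23/10 ≈ 2.3000.
L − H = 2.3000 − 2.2676 = 0.032 bits.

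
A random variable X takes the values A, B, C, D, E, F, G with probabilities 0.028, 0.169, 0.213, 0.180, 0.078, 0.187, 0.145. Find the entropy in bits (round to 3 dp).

H = −Σ pᵢ log₂ pᵢ.
−0.028·log₂(0.028) = 0.1444
−0.169·log₂(0.169) = 0.4335
−0.213·log₂(0.213) = 0.4752
−0.180·log₂(0.180) = 0.4453
−0.078·log₂(0.078) = 0.2871
−0.187·log₂(0.187) = 0.4523
−0.145·log₂(0.145) = 0.4040
Sum ≈ 2.6418 → 2.642 bits.

2.642 bits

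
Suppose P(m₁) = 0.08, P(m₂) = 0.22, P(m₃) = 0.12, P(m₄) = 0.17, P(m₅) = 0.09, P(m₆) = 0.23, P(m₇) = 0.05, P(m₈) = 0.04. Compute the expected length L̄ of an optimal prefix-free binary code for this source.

Repeatedly combine the two least-probable nodes; the expected code length is the sum of the merged weights.
merge 1/25 + 1/20 → 9/100
merge 2/25 + 9/100 → 17/100
merge 9/100 + 3/25 → 21/100
merge 17/100 + 17/100 → 17/50
merge 21/100 + 11/50 → 43/100
merge 23/100 + 17/50 → 57/100
merge 43/100 + 57/100 → 1
L = 9/100 + 17/100 + 21/100 + 17/50 + 43/100 + 57/100 + 1 = 281/100 = 2.81 bits/symbol.

2.81 bits/symbol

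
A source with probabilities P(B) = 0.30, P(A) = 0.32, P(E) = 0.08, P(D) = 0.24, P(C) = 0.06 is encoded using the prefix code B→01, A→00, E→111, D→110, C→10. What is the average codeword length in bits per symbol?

2.32 bits/symbol

L̄ = Σ pᵢ·ℓᵢ = 0.30·2 + 0.32·2 + 0.08·3 + 0.24·3 + 0.06·2 = 2.32 bits/symbol.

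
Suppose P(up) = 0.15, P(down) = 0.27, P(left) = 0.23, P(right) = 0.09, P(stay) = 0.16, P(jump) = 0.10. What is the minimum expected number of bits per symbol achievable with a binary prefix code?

2.5 bits/symbol

Repeatedly combine the two least-probable nodes; the expected code length is the sum of the merged weights.
merge 9/100 + 1/10 → 19/100
merge 3/20 + 4/25 → 31/100
merge 19/100 + 23/100 → 21/50
merge 27/100 + 31/100 → 29/50
merge 21/50 + 29/50 → 1
L = 19/100 + 31/100 + 21/50 + 29/50 + 1 = 5/2 = 2.5 bits/symbol.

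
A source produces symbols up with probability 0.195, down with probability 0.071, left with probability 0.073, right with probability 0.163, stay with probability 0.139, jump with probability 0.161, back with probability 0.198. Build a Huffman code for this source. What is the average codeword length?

Repeatedly combine the two least-probable nodes; the expected code length is the sum of the merged weights.
merge 71/1000 + 73/1000 → 18/125
merge 139/1000 + 18/125 → 283/1000
merge 161/1000 + 163/1000 → 81/250
merge 39/200 + 99/500 → 393/1000
merge 283/1000 + 81/250 → 607/1000
merge 393/1000 + 607/1000 → 1
L = 18/125 + 283/1000 + 81/250 + 393/1000 + 607/1000 + 1 = 2751/1000 = 2.751 bits/symbol.

2.751 bits/symbol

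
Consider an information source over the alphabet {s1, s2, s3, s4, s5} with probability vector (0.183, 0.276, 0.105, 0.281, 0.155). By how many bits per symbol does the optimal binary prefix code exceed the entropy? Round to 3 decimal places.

0.026 bits

Entropy H = −Σ p log₂ p ≈ 2.2339 bits.
Huffman merges: 21/200+31/200→13/50; 183/1000+13/50→443/1000; 69/250+281/1000→557/1000; 443/1000+557/1000→1. L = 113/50 ≈ 2.2600.
L − H = 2.2600 − 2.2339 = 0.026 bits.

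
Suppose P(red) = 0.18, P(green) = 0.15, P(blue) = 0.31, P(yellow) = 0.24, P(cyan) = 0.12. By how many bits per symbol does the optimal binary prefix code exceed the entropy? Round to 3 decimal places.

Entropy H = −Σ p log₂ p ≈ 2.2408 bits.
Huffman merges: 3/25+3/20→27/100; 9/50+6/25→21/50; 27/100+31/100→29/50; 21/50+29/50→1. L = 227/100 ≈ 2.2700.
L − H = 2.2700 − 2.2408 = 0.029 bits.

0.029 bits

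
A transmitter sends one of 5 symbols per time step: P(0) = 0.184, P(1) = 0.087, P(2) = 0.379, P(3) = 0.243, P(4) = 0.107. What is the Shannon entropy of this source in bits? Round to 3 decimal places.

2.127 bits

H = −Σ pᵢ log₂ pᵢ.
−0.184·log₂(0.184) = 0.4494
−0.087·log₂(0.087) = 0.3065
−0.379·log₂(0.379) = 0.5305
−0.243·log₂(0.243) = 0.4960
−0.107·log₂(0.107) = 0.3450
Sum ≈ 2.1273 → 2.127 bits.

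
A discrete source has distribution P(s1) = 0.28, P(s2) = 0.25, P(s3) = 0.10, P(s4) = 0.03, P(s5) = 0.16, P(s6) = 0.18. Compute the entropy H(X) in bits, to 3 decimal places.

H = −Σ pᵢ log₂ pᵢ.
−0.28·log₂(0.28) = 0.5142
−0.25·log₂(0.25) = 0.5000
−0.10·log₂(0.10) = 0.3322
−0.03·log₂(0.03) = 0.1518
−0.16·log₂(0.16) = 0.4230
−0.18·log₂(0.18) = 0.4453
Sum ≈ 2.3665 → 2.367 bits.

2.367 bits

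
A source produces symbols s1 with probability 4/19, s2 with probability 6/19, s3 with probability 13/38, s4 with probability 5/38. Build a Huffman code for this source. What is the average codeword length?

2 bits/symbol

Repeatedly combine the two least-probable nodes; the expected code length is the sum of the merged weights.
merge 5/38 + 4/19 → 13/38
merge 6/19 + 13/38 → 25/38
merge 13/38 + 25/38 → 1
L = 13/38 + 25/38 + 1 = 2 bits/symbol.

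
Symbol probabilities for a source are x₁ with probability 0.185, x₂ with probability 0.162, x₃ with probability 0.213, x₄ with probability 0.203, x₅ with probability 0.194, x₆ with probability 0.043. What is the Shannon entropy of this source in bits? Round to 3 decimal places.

2.472 bits

H = −Σ pᵢ log₂ pᵢ.
−0.185·log₂(0.185) = 0.4504
−0.162·log₂(0.162) = 0.4254
−0.213·log₂(0.213) = 0.4752
−0.203·log₂(0.203) = 0.4670
−0.194·log₂(0.194) = 0.4590
−0.043·log₂(0.043) = 0.1952
Sum ≈ 2.4722 → 2.472 bits.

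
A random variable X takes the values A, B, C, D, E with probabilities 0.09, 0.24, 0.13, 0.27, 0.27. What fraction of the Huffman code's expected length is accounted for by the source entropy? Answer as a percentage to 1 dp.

Entropy H = −Σ p log₂ p ≈ 2.2095 bits.
Huffman merges: 9/100+13/100→11/50; 11/50+6/25→23/50; 27/100+27/100→27/50; 23/50+27/50→1. L = 111/50 ≈ 2.2200.
Efficiency = H/L = 2.2095/2.2200 = 99.5%.

99.5%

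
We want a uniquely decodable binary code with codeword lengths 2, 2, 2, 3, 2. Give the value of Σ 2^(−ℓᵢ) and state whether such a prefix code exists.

With common denominator 2^3 = 8: Σ 2^(−ℓᵢ) = 2/8 + 2/8 + 2/8 + 1/8 + 2/8 = 9/8 = 1.125.
Kraft's inequality requires Σ ≤ 1; here Σ = 1.125 > 1, so no such prefix code exists.

1.125; no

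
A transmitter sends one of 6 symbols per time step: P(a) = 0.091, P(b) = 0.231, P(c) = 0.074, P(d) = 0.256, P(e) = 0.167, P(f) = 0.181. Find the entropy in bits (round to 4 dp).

H = −Σ pᵢ log₂ pᵢ.
−0.091·log₂(0.091) = 0.3147
−0.231·log₂(0.231) = 0.4883
−0.074·log₂(0.074) = 0.2780
−0.256·log₂(0.256) = 0.5032
−0.167·log₂(0.167) = 0.4312
−0.181·log₂(0.181) = 0.4463
Sum ≈ 2.4618 → 2.4618 bits.

2.4618 bits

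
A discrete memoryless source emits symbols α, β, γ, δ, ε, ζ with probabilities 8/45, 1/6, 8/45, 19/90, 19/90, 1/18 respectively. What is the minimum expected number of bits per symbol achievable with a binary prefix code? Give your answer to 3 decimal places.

Repeatedly combine the two least-probable nodes; the expected code length is the sum of the merged weights.
merge 1/18 + 1/6 → 2/9
merge 8/45 + 8/45 → 16/45
merge 19/90 + 19/90 → 19/45
merge 2/9 + 16/45 → 26/45
merge 19/45 + 26/45 → 1
L = 2/9 + 16/45 + 19/45 + 26/45 + 1 = 116/45 ≈ 2.578 bits/symbol.

2.578 bits/symbol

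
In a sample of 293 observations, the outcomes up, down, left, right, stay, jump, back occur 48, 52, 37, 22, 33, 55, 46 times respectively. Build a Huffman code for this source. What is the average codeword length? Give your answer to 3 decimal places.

Probabilities are the counts divided by 293.
Repeatedly combine the two least-probable nodes; the expected code length is the sum of the merged weights.
merge 22/293 + 33/293 → 55/293
merge 37/293 + 46/293 → 83/293
merge 48/293 + 52/293 → 100/293
merge 55/293 + 55/293 → 110/293
merge 83/293 + 100/293 → 183/293
merge 110/293 + 183/293 → 1
L = 55/293 + 83/293 + 100/293 + 110/293 + 183/293 + 1 = 824/293 ≈ 2.812 bits/symbol.

2.812 bits/symbol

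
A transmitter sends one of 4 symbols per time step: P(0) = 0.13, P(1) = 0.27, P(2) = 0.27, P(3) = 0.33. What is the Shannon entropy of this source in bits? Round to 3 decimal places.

H = −Σ pᵢ log₂ pᵢ.
−0.13·log₂(0.13) = 0.3826
−0.27·log₂(0.27) = 0.5100
−0.27·log₂(0.27) = 0.5100
−0.33·log₂(0.33) = 0.5278
Sum ≈ 1.9305 → 1.931 bits.

1.931 bits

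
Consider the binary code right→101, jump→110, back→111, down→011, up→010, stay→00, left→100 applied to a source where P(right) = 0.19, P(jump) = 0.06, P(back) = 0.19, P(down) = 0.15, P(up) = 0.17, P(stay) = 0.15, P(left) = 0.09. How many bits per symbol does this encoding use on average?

2.85 bits/symbol

L̄ = Σ pᵢ·ℓᵢ = 0.19·3 + 0.06·3 + 0.19·3 + 0.15·3 + 0.17·3 + 0.15·2 + 0.09·3 = 2.85 bits/symbol.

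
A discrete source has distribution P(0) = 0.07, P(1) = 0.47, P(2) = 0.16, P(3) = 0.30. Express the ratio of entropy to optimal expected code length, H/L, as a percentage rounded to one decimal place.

Entropy H = −Σ p log₂ p ≈ 1.7246 bits.
Huffman merges: 7/100+4/25→23/100; 23/100+3/10→53/100; 47/100+53/100→1. L = 44/25 ≈ 1.7600.
Efficiency = H/L = 1.7246/1.7600 = 98.0%.

98.0%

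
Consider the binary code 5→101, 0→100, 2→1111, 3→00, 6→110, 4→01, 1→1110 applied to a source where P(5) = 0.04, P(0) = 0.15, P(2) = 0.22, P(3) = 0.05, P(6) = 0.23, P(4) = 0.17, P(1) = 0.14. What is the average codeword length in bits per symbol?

3.14 bits/symbol

L̄ = Σ pᵢ·ℓᵢ = 0.04·3 + 0.15·3 + 0.22·4 + 0.05·2 + 0.23·3 + 0.17·2 + 0.14·4 = 3.14 bits/symbol.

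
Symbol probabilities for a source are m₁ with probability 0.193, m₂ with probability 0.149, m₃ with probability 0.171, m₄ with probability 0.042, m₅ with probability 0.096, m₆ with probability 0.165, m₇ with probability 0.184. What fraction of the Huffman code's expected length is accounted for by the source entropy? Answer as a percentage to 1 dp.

Entropy H = −Σ p log₂ p ≈ 2.6979 bits.
Huffman merges: 21/500+12/125→69/500; 69/500+149/1000→287/1000; 33/200+171/1000→42/125; 23/125+193/1000→377/1000; 287/1000+42/125→623/1000; 377/1000+623/1000→1. L = 2761/1000 ≈ 2.7610.
Efficiency = H/L = 2.6979/2.7610 = 97.7%.

97.7%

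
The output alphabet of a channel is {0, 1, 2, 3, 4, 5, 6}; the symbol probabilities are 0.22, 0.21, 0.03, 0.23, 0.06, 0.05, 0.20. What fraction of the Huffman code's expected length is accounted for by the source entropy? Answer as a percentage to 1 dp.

98.3%

Entropy H = −Σ p log₂ p ≈ 2.5168 bits.
Huffman merges: 3/100+1/20→2/25; 3/50+2/25→7/50; 7/50+1/5→17/50; 21/100+11/50→43/100; 23/100+17/50→57/100; 43/100+57/100→1. L = 64/25 ≈ 2.5600.
Efficiency = H/L = 2.5168/2.5600 = 98.3%.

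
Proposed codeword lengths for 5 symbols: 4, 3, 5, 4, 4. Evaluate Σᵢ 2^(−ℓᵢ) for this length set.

With common denominator 2^5 = 32: Σ 2^(−ℓᵢ) = 2/32 + 4/32 + 1/32 + 2/32 + 2/32 = 11/32 = 0.34375.

0.34375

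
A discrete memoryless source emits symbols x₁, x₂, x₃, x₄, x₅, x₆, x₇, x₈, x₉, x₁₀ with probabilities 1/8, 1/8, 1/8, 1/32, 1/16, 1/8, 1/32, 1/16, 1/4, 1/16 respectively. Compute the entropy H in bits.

3.0625 bits

Each probability is a power of 1/2, so log₂(1/p) is an integer.
H = Σ p·log₂(1/p) = 1/8·3 + 1/8·3 + 1/8·3 + 1/32·5 + 1/16·4 + 1/8·3 + 1/32·5 + 1/16·4 + 1/4·2 + 1/16·4 = 3.0625 bits.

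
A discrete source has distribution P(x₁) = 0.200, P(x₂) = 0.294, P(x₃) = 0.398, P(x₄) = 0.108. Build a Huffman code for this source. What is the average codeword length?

1.91 bits/symbol

Repeatedly combine the two least-probable nodes; the expected code length is the sum of the merged weights.
merge 27/250 + 1/5 → 77/250
merge 147/500 + 77/250 → 301/500
merge 199/500 + 301/500 → 1
L = 77/250 + 301/500 + 1 = 191/100 = 1.91 bits/symbol.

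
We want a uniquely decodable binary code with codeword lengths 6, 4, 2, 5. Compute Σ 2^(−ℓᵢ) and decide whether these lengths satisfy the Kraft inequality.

0.359375; yes

With common denominator 2^6 = 64: Σ 2^(−ℓᵢ) = 1/64 + 4/64 + 16/64 + 2/64 = 23/64 = 0.359375.
Kraft's inequality requires Σ ≤ 1; here Σ = 0.359375 ≤ 1, so such a prefix code exists.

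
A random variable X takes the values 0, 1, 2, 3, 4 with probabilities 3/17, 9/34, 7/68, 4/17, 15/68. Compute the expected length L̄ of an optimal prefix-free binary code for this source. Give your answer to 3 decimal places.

Repeatedly combine the two least-probable nodes; the expected code length is the sum of the merged weights.
merge 7/68 + 3/17 → 19/68
merge 15/68 + 4/17 → 31/68
merge 9/34 + 19/68 → 37/68
merge 31/68 + 37/68 → 1
L = 19/68 + 31/68 + 37/68 + 1 = 155/68 ≈ 2.279 bits/symbol.

2.279 bits/symbol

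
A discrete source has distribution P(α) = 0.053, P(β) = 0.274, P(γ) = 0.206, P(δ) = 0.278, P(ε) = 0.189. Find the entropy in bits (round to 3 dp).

H = −Σ pᵢ log₂ pᵢ.
−0.053·log₂(0.053) = 0.2246
−0.274·log₂(0.274) = 0.5118
−0.206·log₂(0.206) = 0.4695
−0.278·log₂(0.278) = 0.5134
−0.189·log₂(0.189) = 0.4543
Sum ≈ 2.1736 → 2.174 bits.

2.174 bits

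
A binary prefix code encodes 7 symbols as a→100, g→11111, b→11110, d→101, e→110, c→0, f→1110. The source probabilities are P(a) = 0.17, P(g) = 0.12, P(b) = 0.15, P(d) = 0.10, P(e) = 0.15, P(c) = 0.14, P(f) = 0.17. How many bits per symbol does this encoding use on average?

3.43 bits/symbol

L̄ = Σ pᵢ·ℓᵢ = 0.17·3 + 0.12·5 + 0.15·5 + 0.10·3 + 0.15·3 + 0.14·1 + 0.17·4 = 3.43 bits/symbol.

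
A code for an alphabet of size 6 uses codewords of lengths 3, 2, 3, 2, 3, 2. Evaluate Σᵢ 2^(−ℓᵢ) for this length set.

1.125

With common denominator 2^3 = 8: Σ 2^(−ℓᵢ) = 1/8 + 2/8 + 1/8 + 2/8 + 1/8 + 2/8 = 9/8 = 1.125.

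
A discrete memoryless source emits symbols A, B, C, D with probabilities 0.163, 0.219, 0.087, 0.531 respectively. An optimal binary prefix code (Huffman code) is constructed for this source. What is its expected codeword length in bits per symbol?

1.719 bits/symbol

Repeatedly combine the two least-probable nodes; the expected code length is the sum of the merged weights.
merge 87/1000 + 163/1000 → 1/4
merge 219/1000 + 1/4 → 469/1000
merge 469/1000 + 531/1000 → 1
L = 1/4 + 469/1000 + 1 = 1719/1000 = 1.719 bits/symbol.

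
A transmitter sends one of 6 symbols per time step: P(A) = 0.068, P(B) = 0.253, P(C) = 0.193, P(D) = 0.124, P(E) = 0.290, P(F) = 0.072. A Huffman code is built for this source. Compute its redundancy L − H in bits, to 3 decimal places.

0.016 bits

Entropy H = −Σ p log₂ p ≈ 2.3881 bits.
Huffman merges: 17/250+9/125→7/50; 31/250+7/50→33/125; 193/1000+253/1000→223/500; 33/125+29/100→277/500; 223/500+277/500→1. L = 601/250 ≈ 2.4040.
L − H = 2.4040 − 2.3881 = 0.016 bits.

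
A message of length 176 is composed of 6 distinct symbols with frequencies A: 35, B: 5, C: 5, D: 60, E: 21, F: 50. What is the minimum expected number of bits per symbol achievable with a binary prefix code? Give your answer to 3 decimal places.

Probabilities are the counts divided by 176.
Repeatedly combine the two least-probable nodes; the expected code length is the sum of the merged weights.
merge 5/176 + 5/176 → 5/88
merge 5/88 + 21/176 → 31/176
merge 31/176 + 35/176 → 3/8
merge 25/88 + 15/44 → 5/8
merge 3/8 + 5/8 → 1
L = 5/88 + 31/176 + 3/8 + 5/8 + 1 = 393/176 ≈ 2.233 bits/symbol.

2.233 bits/symbol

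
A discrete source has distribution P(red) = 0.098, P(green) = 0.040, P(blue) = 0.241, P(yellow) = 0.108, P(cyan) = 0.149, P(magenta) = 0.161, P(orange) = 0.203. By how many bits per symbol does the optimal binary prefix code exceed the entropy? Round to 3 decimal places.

0.038 bits

Entropy H = −Σ p log₂ p ≈ 2.6561 bits.
Huffman merges: 1/25+49/500→69/500; 27/250+69/500→123/500; 149/1000+161/1000→31/100; 203/1000+241/1000→111/250; 123/500+31/100→139/250; 111/250+139/250→1. L = 1347/500 ≈ 2.6940.
L − H = 2.6940 − 2.6561 = 0.038 bits.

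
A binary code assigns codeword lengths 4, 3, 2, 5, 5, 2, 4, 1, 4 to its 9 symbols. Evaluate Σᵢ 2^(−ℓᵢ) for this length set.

1.375

With common denominator 2^5 = 32: Σ 2^(−ℓᵢ) = 2/32 + 4/32 + 8/32 + 1/32 + 1/32 + 8/32 + 2/32 + 16/32 + 2/32 = 44/32 = 1.375.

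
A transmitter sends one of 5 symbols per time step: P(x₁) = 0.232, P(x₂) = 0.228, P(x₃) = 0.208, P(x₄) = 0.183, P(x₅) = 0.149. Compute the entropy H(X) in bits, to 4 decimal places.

H = −Σ pᵢ log₂ pᵢ.
−0.232·log₂(0.232) = 0.4890
−0.228·log₂(0.228) = 0.4863
−0.208·log₂(0.208) = 0.4712
−0.183·log₂(0.183) = 0.4484
−0.149·log₂(0.149) = 0.4092
Sum ≈ 2.3041 → 2.3041 bits.

2.3041 bits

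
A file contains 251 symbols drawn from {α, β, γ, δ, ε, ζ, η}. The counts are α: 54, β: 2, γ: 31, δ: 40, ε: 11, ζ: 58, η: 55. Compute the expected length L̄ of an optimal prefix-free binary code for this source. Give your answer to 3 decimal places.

2.562 bits/symbol

Probabilities are the counts divided by 251.
Repeatedly combine the two least-probable nodes; the expected code length is the sum of the merged weights.
merge 2/251 + 11/251 → 13/251
merge 13/251 + 31/251 → 44/251
merge 40/251 + 44/251 → 84/251
merge 54/251 + 55/251 → 109/251
merge 58/251 + 84/251 → 142/251
merge 109/251 + 142/251 → 1
L = 13/251 + 44/251 + 84/251 + 109/251 + 142/251 + 1 = 643/251 ≈ 2.562 bits/symbol.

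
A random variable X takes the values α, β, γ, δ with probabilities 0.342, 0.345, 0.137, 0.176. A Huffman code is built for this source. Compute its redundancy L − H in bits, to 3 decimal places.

Entropy H = −Σ p log₂ p ≈ 1.8931 bits.
Huffman merges: 137/1000+22/125→313/1000; 313/1000+171/500→131/200; 69/200+131/200→1. L = 246/125 ≈ 1.9680.
L − H = 1.9680 − 1.8931 = 0.075 bits.

0.075 bits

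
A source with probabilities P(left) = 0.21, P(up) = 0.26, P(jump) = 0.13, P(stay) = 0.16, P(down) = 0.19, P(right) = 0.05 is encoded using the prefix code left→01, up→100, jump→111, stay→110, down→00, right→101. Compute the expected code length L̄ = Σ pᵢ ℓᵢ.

2.6 bits/symbol

L̄ = Σ pᵢ·ℓᵢ = 0.21·2 + 0.26·3 + 0.13·3 + 0.16·3 + 0.19·2 + 0.05·3 = 2.6 bits/symbol.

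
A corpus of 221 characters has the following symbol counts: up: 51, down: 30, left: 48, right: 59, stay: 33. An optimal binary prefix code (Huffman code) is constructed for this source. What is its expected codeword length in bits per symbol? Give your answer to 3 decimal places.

Probabilities are the counts divided by 221.
Repeatedly combine the two least-probable nodes; the expected code length is the sum of the merged weights.
merge 30/221 + 33/221 → 63/221
merge 48/221 + 3/13 → 99/221
merge 59/221 + 63/221 → 122/221
merge 99/221 + 122/221 → 1
L = 63/221 + 99/221 + 122/221 + 1 = 505/221 ≈ 2.285 bits/symbol.

2.285 bits/symbol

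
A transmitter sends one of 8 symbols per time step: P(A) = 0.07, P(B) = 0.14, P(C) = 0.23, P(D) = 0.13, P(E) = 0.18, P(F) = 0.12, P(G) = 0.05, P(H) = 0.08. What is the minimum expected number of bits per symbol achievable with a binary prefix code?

2.89 bits/symbol

Repeatedly combine the two least-probable nodes; the expected code length is the sum of the merged weights.
merge 1/20 + 7/100 → 3/25
merge 2/25 + 3/25 → 1/5
merge 3/25 + 13/100 → 1/4
merge 7/50 + 9/50 → 8/25
merge 1/5 + 23/100 → 43/100
merge 1/4 + 8/25 → 57/100
merge 43/100 + 57/100 → 1
L = 3/25 + 1/5 + 1/4 + 8/25 + 43/100 + 57/100 + 1 = 289/100 = 2.89 bits/symbol.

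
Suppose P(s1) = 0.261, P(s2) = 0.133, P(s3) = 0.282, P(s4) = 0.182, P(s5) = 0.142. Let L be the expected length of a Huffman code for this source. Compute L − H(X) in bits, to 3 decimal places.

0.020 bits

Entropy H = −Σ p log₂ p ≈ 2.2551 bits.
Huffman merges: 133/1000+71/500→11/40; 91/500+261/1000→443/1000; 11/40+141/500→557/1000; 443/1000+557/1000→1. L = 91/40 ≈ 2.2750.
L − H = 2.2750 − 2.2551 = 0.020 bits.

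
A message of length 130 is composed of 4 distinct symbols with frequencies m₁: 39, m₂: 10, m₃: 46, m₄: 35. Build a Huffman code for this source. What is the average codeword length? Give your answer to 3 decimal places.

Probabilities are the counts divided by 130.
Repeatedly combine the two least-probable nodes; the expected code length is the sum of the merged weights.
merge 1/13 + 7/26 → 9/26
merge 3/10 + 9/26 → 42/65
merge 23/65 + 42/65 → 1
L = 9/26 + 42/65 + 1 = 259/130 ≈ 1.992 bits/symbol.

1.992 bits/symbol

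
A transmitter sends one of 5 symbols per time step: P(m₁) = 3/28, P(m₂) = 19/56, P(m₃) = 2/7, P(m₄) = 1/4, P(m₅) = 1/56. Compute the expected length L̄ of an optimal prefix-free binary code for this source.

Repeatedly combine the two least-probable nodes; the expected code length is the sum of the merged weights.
merge 1/56 + 3/28 → 1/8
merge 1/8 + 1/4 → 3/8
merge 2/7 + 19/56 → 5/8
merge 3/8 + 5/8 → 1
L = 1/8 + 3/8 + 5/8 + 1 = 17/8 = 2.125 bits/symbol.

2.125 bits/symbol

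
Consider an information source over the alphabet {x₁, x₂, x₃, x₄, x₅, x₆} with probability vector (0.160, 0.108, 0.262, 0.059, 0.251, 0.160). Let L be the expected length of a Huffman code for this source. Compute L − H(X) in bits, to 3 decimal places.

Entropy H = −Σ p log₂ p ≈ 2.4405 bits.
Huffman merges: 59/1000+27/250→167/1000; 4/25+4/25→8/25; 167/1000+251/1000→209/500; 131/500+8/25→291/500; 209/500+291/500→1. L = 2487/1000 ≈ 2.4870.
L − H = 2.4870 − 2.4405 = 0.046 bits.

0.046 bits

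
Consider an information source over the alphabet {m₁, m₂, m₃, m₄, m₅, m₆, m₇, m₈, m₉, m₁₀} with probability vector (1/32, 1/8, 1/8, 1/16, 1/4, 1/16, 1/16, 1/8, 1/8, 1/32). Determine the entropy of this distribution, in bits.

3.0625 bits

Each probability is a power of 1/2, so log₂(1/p) is an integer.
H = Σ p·log₂(1/p) = 1/32·5 + 1/8·3 + 1/8·3 + 1/16·4 + 1/4·2 + 1/16·4 + 1/16·4 + 1/8·3 + 1/8·3 + 1/32·5 = 3.0625 bits.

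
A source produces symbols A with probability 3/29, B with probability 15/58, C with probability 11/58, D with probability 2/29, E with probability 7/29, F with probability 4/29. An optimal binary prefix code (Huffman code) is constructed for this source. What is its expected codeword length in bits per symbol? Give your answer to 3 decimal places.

2.483 bits/symbol

Repeatedly combine the two least-probable nodes; the expected code length is the sum of the merged weights.
merge 2/29 + 3/29 → 5/29
merge 4/29 + 5/29 → 9/29
merge 11/58 + 7/29 → 25/58
merge 15/58 + 9/29 → 33/58
merge 25/58 + 33/58 → 1
L = 5/29 + 9/29 + 25/58 + 33/58 + 1 = 72/29 ≈ 2.483 bits/symbol.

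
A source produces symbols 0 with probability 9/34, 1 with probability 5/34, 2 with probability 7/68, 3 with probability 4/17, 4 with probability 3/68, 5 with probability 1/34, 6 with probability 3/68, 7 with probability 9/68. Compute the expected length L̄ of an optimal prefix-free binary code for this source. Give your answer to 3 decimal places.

Repeatedly combine the two least-probable nodes; the expected code length is the sum of the merged weights.
merge 1/34 + 3/68 → 5/68
merge 3/68 + 5/68 → 2/17
merge 7/68 + 2/17 → 15/68
merge 9/68 + 5/34 → 19/68
merge 15/68 + 4/17 → 31/68
merge 9/34 + 19/68 → 37/68
merge 31/68 + 37/68 → 1
L = 5/68 + 2/17 + 15/68 + 19/68 + 31/68 + 37/68 + 1 = 183/68 ≈ 2.691 bits/symbol.

2.691 bits/symbol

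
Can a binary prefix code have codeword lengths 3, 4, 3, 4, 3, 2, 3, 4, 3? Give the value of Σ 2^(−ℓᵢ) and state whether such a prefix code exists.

With common denominator 2^4 = 16: Σ 2^(−ℓᵢ) = 2/16 + 1/16 + 2/16 + 1/16 + 2/16 + 4/16 + 2/16 + 1/16 + 2/16 = 17/16 = 1.0625.
Kraft's inequality requires Σ ≤ 1; here Σ = 1.0625 > 1, so no such prefix code exists.

1.0625; no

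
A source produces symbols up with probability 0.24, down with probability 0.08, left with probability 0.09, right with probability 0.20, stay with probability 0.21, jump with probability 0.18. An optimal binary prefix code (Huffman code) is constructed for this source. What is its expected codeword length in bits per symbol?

2.52 bits/symbol

Repeatedly combine the two least-probable nodes; the expected code length is the sum of the merged weights.
merge 2/25 + 9/100 → 17/100
merge 17/100 + 9/50 → 7/20
merge 1/5 + 21/100 → 41/100
merge 6/25 + 7/20 → 59/100
merge 41/100 + 59/100 → 1
L = 17/100 + 7/20 + 41/100 + 59/100 + 1 = 63/25 = 2.52 bits/symbol.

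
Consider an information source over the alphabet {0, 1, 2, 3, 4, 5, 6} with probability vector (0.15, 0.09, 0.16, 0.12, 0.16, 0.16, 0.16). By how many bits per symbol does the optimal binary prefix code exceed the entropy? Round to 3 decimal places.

Entropy H = −Σ p log₂ p ≈ 2.7823 bits.
Huffman merges: 9/100+3/25→21/100; 3/20+4/25→31/100; 4/25+4/25→8/25; 4/25+21/100→37/100; 31/100+8/25→63/100; 37/100+63/100→1. L = 71/25 ≈ 2.8400.
L − H = 2.8400 − 2.7823 = 0.058 bits.

0.058 bits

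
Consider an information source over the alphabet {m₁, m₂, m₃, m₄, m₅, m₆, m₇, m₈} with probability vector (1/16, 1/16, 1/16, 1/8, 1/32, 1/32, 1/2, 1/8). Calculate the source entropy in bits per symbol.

Each probability is a power of 1/2, so log₂(1/p) is an integer.
H = Σ p·log₂(1/p) = 1/16·4 + 1/16·4 + 1/16·4 + 1/8·3 + 1/32·5 + 1/32·5 + 1/2·1 + 1/8·3 = 2.3125 bits.

2.3125 bits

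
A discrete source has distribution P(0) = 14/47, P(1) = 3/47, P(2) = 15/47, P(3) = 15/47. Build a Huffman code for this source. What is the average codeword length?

2 bits/symbol

Repeatedly combine the two least-probable nodes; the expected code length is the sum of the merged weights.
merge 3/47 + 14/47 → 17/47
merge 15/47 + 15/47 → 30/47
merge 17/47 + 30/47 → 1
L = 17/47 + 30/47 + 1 = 2 bits/symbol.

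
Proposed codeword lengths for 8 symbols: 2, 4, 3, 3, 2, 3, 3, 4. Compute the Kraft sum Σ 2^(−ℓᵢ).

With common denominator 2^4 = 16: Σ 2^(−ℓᵢ) = 4/16 + 1/16 + 2/16 + 2/16 + 4/16 + 2/16 + 2/16 + 1/16 = 18/16 = 1.125.

1.125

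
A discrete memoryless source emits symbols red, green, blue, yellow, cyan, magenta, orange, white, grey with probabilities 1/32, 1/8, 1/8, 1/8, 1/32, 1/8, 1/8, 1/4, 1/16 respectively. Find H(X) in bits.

2.9375 bits

Each probability is a power of 1/2, so log₂(1/p) is an integer.
H = Σ p·log₂(1/p) = 1/32·5 + 1/8·3 + 1/8·3 + 1/8·3 + 1/32·5 + 1/8·3 + 1/8·3 + 1/4·2 + 1/16·4 = 2.9375 bits.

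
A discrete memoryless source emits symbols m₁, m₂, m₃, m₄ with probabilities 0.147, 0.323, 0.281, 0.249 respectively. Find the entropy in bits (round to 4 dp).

1.9473 bits

H = −Σ pᵢ log₂ pᵢ.
−0.147·log₂(0.147) = 0.4066
−0.323·log₂(0.323) = 0.5266
−0.281·log₂(0.281) = 0.5146
−0.249·log₂(0.249) = 0.4994
Sum ≈ 1.9473 → 1.9473 bits.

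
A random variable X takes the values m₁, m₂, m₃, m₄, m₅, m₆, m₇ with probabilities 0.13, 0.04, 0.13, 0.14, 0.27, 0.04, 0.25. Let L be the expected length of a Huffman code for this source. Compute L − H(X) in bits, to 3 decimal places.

Entropy H = −Σ p log₂ p ≈ 2.5439 bits.
Huffman merges: 1/25+1/25→2/25; 2/25+13/100→21/100; 13/100+7/50→27/100; 21/100+1/4→23/50; 27/100+27/100→27/50; 23/50+27/50→1. L = 64/25 ≈ 2.5600.
L − H = 2.5600 − 2.5439 = 0.016 bits.

0.016 bits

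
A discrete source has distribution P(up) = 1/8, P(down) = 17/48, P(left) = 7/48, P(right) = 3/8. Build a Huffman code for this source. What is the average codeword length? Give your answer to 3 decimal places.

1.896 bits/symbol

Repeatedly combine the two least-probable nodes; the expected code length is the sum of the merged weights.
merge 1/8 + 7/48 → 13/48
merge 13/48 + 17/48 → 5/8
merge 3/8 + 5/8 → 1
L = 13/48 + 5/8 + 1 = 91/48 ≈ 1.896 bits/symbol.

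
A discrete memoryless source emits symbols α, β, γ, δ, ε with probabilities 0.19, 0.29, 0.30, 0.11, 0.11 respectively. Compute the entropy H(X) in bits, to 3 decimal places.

H = −Σ pᵢ log₂ pᵢ.
−0.19·log₂(0.19) = 0.4552
−0.29·log₂(0.29) = 0.5179
−0.30·log₂(0.30) = 0.5211
−0.11·log₂(0.11) = 0.3503
−0.11·log₂(0.11) = 0.3503
Sum ≈ 2.1948 → 2.195 bits.

2.195 bits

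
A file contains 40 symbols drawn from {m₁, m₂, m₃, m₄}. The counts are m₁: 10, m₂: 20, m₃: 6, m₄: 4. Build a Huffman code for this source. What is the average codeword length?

Probabilities are the counts divided by 40.
Repeatedly combine the two least-probable nodes; the expected code length is the sum of the merged weights.
merge 1/10 + 3/20 → 1/4
merge 1/4 + 1/4 → 1/2
merge 1/2 + 1/2 → 1
L = 1/4 + 1/2 + 1 = 7/4 = 1.75 bits/symbol.

1.75 bits/symbol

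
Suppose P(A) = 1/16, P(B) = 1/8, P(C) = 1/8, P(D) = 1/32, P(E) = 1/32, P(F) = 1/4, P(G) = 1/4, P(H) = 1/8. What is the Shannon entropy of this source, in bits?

Each probability is a power of 1/2, so log₂(1/p) is an integer.
H = Σ p·log₂(1/p) = 1/16·4 + 1/8·3 + 1/8·3 + 1/32·5 + 1/32·5 + 1/4·2 + 1/4·2 + 1/8·3 = 2.6875 bits.

2.6875 bits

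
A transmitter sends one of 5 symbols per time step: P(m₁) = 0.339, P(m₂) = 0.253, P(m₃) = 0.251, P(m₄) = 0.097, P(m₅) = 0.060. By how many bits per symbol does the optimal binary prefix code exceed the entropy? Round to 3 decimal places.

Entropy H = −Σ p log₂ p ≈ 2.1013 bits.
Huffman merges: 3/50+97/1000→157/1000; 157/1000+251/1000→51/125; 253/1000+339/1000→74/125; 51/125+74/125→1. L = 2157/1000 ≈ 2.1570.
L − H = 2.1570 − 2.1013 = 0.056 bits.

0.056 bits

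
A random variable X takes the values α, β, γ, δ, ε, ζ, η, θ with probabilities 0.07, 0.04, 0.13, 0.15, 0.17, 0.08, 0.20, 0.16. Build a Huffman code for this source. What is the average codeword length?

Repeatedly combine the two least-probable nodes; the expected code length is the sum of the merged weights.
merge 1/25 + 7/100 → 11/100
merge 2/25 + 11/100 → 19/100
merge 13/100 + 3/20 → 7/25
merge 4/25 + 17/100 → 33/100
merge 19/100 + 1/5 → 39/100
merge 7/25 + 33/100 → 61/100
merge 39/100 + 61/100 → 1
L = 11/100 + 19/100 + 7/25 + 33/100 + 39/100 + 61/100 + 1 = 291/100 = 2.91 bits/symbol.

2.91 bits/symbol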